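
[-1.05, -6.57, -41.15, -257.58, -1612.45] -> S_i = -1.05*6.26^i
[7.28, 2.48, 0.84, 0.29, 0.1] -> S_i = 7.28*0.34^i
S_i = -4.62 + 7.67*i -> [-4.62, 3.05, 10.72, 18.39, 26.06]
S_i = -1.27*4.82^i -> [-1.27, -6.12, -29.51, -142.21, -685.48]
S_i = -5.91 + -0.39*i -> [-5.91, -6.3, -6.69, -7.08, -7.47]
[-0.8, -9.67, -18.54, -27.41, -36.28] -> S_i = -0.80 + -8.87*i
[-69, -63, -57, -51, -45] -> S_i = -69 + 6*i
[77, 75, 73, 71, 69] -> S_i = 77 + -2*i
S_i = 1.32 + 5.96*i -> [1.32, 7.28, 13.24, 19.2, 25.16]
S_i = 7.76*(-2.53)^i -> [7.76, -19.63, 49.67, -125.67, 317.94]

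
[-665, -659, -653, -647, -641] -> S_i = -665 + 6*i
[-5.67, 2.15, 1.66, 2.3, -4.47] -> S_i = Random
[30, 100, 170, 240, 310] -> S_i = 30 + 70*i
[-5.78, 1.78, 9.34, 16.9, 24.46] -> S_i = -5.78 + 7.56*i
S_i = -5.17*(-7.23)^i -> [-5.17, 37.38, -270.25, 1953.91, -14126.8]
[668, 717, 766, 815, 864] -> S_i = 668 + 49*i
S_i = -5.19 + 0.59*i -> [-5.19, -4.6, -4.01, -3.42, -2.83]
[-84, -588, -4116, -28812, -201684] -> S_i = -84*7^i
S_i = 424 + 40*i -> [424, 464, 504, 544, 584]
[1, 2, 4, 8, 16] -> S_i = 1*2^i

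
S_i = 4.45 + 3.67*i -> [4.45, 8.12, 11.79, 15.46, 19.13]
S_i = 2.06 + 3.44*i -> [2.06, 5.5, 8.94, 12.38, 15.82]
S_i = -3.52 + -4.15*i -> [-3.52, -7.67, -11.82, -15.97, -20.12]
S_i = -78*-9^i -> [-78, 702, -6318, 56862, -511758]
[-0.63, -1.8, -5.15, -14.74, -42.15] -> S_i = -0.63*2.86^i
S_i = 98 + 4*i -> [98, 102, 106, 110, 114]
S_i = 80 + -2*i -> [80, 78, 76, 74, 72]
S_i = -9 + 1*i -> [-9, -8, -7, -6, -5]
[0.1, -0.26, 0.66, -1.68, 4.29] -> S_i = 0.10*(-2.56)^i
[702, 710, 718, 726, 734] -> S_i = 702 + 8*i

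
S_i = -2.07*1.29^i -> [-2.07, -2.67, -3.44, -4.44, -5.73]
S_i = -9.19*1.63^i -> [-9.19, -14.98, -24.42, -39.8, -64.87]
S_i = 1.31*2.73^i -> [1.31, 3.58, 9.76, 26.65, 72.76]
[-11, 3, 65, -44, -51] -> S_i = Random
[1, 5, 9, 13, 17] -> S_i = 1 + 4*i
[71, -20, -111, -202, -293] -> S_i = 71 + -91*i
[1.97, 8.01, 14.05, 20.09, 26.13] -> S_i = 1.97 + 6.04*i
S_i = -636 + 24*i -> [-636, -612, -588, -564, -540]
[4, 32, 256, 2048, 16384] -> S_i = 4*8^i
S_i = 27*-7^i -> [27, -189, 1323, -9261, 64827]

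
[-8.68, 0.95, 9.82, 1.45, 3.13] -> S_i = Random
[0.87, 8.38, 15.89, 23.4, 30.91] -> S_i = 0.87 + 7.51*i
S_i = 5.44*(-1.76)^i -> [5.44, -9.57, 16.85, -29.66, 52.2]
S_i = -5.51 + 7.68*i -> [-5.51, 2.17, 9.85, 17.53, 25.21]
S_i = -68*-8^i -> [-68, 544, -4352, 34816, -278528]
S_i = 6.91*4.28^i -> [6.91, 29.57, 126.58, 541.76, 2318.75]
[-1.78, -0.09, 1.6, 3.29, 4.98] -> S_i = -1.78 + 1.69*i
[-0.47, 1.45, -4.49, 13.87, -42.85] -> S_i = -0.47*(-3.09)^i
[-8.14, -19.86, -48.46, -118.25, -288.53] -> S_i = -8.14*2.44^i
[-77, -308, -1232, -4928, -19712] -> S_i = -77*4^i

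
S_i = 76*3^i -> [76, 228, 684, 2052, 6156]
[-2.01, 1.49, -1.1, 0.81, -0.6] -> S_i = -2.01*(-0.74)^i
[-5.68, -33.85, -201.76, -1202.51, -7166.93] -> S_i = -5.68*5.96^i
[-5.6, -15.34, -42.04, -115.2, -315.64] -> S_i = -5.60*2.74^i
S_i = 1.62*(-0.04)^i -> [1.62, -0.06, 0.0, -0.0, 0.0]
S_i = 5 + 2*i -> [5, 7, 9, 11, 13]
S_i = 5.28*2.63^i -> [5.28, 13.89, 36.52, 96.05, 252.61]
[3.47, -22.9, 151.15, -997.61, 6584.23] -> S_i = 3.47*(-6.60)^i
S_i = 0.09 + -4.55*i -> [0.09, -4.46, -9.01, -13.56, -18.11]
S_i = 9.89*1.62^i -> [9.89, 16.02, 25.96, 42.05, 68.12]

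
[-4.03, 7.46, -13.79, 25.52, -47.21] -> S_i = -4.03*(-1.85)^i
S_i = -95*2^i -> [-95, -190, -380, -760, -1520]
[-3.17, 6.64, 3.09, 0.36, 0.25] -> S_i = Random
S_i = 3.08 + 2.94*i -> [3.08, 6.02, 8.96, 11.9, 14.84]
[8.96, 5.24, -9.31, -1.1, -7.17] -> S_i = Random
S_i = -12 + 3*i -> [-12, -9, -6, -3, 0]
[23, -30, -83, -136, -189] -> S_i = 23 + -53*i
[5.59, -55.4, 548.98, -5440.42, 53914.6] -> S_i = 5.59*(-9.91)^i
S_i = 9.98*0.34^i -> [9.98, 3.39, 1.15, 0.39, 0.13]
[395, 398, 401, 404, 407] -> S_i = 395 + 3*i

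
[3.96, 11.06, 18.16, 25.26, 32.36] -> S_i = 3.96 + 7.10*i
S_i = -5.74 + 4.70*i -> [-5.74, -1.04, 3.66, 8.36, 13.06]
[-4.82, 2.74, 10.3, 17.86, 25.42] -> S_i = -4.82 + 7.56*i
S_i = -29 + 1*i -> [-29, -28, -27, -26, -25]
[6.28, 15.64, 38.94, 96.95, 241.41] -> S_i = 6.28*2.49^i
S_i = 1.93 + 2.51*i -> [1.93, 4.44, 6.95, 9.46, 11.97]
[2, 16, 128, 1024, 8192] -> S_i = 2*8^i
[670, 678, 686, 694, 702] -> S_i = 670 + 8*i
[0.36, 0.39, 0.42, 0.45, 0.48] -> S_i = 0.36 + 0.03*i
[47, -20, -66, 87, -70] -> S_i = Random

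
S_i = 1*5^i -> [1, 5, 25, 125, 625]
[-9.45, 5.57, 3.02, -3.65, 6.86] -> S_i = Random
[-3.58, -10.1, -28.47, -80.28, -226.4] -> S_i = -3.58*2.82^i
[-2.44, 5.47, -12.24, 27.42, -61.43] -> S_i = -2.44*(-2.24)^i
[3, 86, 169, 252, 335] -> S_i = 3 + 83*i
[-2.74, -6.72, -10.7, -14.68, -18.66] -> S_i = -2.74 + -3.98*i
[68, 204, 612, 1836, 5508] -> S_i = 68*3^i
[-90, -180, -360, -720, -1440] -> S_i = -90*2^i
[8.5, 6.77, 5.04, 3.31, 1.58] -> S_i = 8.50 + -1.73*i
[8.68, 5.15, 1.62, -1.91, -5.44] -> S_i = 8.68 + -3.53*i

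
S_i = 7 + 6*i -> [7, 13, 19, 25, 31]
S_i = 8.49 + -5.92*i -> [8.49, 2.57, -3.35, -9.27, -15.19]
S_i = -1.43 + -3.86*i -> [-1.43, -5.29, -9.15, -13.01, -16.87]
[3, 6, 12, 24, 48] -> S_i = 3*2^i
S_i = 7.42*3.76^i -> [7.42, 27.9, 104.9, 394.43, 1483.05]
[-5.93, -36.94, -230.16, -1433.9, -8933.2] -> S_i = -5.93*6.23^i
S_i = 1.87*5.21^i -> [1.87, 9.74, 50.76, 264.46, 1377.82]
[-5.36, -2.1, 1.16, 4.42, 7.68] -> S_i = -5.36 + 3.26*i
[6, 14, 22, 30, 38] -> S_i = 6 + 8*i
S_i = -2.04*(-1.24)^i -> [-2.04, 2.53, -3.14, 3.89, -4.82]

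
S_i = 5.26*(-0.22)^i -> [5.26, -1.16, 0.25, -0.06, 0.01]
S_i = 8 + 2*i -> [8, 10, 12, 14, 16]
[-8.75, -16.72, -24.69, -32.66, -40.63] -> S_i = -8.75 + -7.97*i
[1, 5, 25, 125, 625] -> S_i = 1*5^i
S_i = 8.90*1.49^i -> [8.9, 13.26, 19.76, 29.44, 43.87]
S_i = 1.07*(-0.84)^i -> [1.07, -0.9, 0.75, -0.63, 0.53]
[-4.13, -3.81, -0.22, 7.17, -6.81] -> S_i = Random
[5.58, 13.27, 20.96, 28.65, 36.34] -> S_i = 5.58 + 7.69*i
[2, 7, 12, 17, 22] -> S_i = 2 + 5*i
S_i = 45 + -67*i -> [45, -22, -89, -156, -223]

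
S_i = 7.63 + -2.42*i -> [7.63, 5.21, 2.79, 0.37, -2.05]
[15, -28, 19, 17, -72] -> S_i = Random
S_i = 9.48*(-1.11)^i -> [9.48, -10.52, 11.68, -12.97, 14.39]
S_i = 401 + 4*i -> [401, 405, 409, 413, 417]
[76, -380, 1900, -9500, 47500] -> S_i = 76*-5^i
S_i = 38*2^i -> [38, 76, 152, 304, 608]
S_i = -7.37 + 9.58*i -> [-7.37, 2.21, 11.79, 21.37, 30.95]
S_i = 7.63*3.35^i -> [7.63, 25.56, 85.63, 286.85, 960.96]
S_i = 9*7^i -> [9, 63, 441, 3087, 21609]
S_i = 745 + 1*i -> [745, 746, 747, 748, 749]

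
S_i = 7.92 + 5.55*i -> [7.92, 13.47, 19.02, 24.57, 30.12]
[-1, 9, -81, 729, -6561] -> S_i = -1*-9^i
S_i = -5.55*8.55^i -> [-5.55, -47.45, -405.72, -3468.9, -29659.06]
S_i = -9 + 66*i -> [-9, 57, 123, 189, 255]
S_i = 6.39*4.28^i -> [6.39, 27.35, 117.05, 500.99, 2144.25]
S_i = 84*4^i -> [84, 336, 1344, 5376, 21504]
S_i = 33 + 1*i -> [33, 34, 35, 36, 37]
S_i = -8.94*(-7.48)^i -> [-8.94, 66.87, -500.2, 3741.47, -27986.2]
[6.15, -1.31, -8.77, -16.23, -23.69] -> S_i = 6.15 + -7.46*i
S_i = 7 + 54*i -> [7, 61, 115, 169, 223]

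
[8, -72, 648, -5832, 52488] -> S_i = 8*-9^i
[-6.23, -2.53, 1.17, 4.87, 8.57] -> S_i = -6.23 + 3.70*i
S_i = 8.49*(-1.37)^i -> [8.49, -11.63, 15.93, -21.83, 29.91]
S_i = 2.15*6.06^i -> [2.15, 13.03, 78.96, 478.47, 2899.54]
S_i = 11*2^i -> [11, 22, 44, 88, 176]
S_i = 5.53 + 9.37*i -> [5.53, 14.9, 24.27, 33.64, 43.01]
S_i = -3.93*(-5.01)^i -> [-3.93, 19.69, -98.64, 494.2, -2475.96]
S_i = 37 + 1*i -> [37, 38, 39, 40, 41]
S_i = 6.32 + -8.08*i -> [6.32, -1.76, -9.84, -17.92, -26.0]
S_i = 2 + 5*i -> [2, 7, 12, 17, 22]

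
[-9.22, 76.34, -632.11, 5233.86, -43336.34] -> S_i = -9.22*(-8.28)^i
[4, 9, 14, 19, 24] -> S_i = 4 + 5*i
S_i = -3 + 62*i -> [-3, 59, 121, 183, 245]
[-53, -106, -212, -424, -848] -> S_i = -53*2^i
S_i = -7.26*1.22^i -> [-7.26, -8.86, -10.81, -13.18, -16.08]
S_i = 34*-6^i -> [34, -204, 1224, -7344, 44064]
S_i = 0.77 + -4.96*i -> [0.77, -4.19, -9.15, -14.11, -19.07]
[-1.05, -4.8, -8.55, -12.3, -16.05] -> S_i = -1.05 + -3.75*i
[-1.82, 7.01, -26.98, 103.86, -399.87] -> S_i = -1.82*(-3.85)^i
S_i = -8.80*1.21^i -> [-8.8, -10.65, -12.88, -15.59, -18.86]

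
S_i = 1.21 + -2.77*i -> [1.21, -1.56, -4.33, -7.1, -9.87]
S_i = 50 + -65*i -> [50, -15, -80, -145, -210]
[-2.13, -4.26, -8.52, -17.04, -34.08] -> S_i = -2.13*2.00^i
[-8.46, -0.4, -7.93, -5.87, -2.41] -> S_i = Random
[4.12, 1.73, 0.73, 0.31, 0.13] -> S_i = 4.12*0.42^i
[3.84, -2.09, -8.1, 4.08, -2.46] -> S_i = Random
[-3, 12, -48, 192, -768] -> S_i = -3*-4^i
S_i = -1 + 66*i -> [-1, 65, 131, 197, 263]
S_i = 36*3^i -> [36, 108, 324, 972, 2916]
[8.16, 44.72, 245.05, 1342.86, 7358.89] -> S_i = 8.16*5.48^i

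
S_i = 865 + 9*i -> [865, 874, 883, 892, 901]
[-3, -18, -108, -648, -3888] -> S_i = -3*6^i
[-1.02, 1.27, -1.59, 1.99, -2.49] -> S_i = -1.02*(-1.25)^i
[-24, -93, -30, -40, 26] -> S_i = Random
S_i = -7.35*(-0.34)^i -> [-7.35, 2.5, -0.85, 0.29, -0.1]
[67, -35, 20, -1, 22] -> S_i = Random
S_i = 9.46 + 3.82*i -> [9.46, 13.28, 17.1, 20.92, 24.74]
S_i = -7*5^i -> [-7, -35, -175, -875, -4375]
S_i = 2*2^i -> [2, 4, 8, 16, 32]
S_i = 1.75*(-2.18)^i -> [1.75, -3.82, 8.32, -18.13, 39.52]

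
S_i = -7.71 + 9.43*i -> [-7.71, 1.72, 11.15, 20.58, 30.01]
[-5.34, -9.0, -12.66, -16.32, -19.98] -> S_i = -5.34 + -3.66*i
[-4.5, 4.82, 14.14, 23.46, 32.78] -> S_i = -4.50 + 9.32*i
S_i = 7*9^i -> [7, 63, 567, 5103, 45927]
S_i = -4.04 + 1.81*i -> [-4.04, -2.23, -0.42, 1.39, 3.2]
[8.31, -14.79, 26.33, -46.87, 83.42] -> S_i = 8.31*(-1.78)^i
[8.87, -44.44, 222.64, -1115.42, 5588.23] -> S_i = 8.87*(-5.01)^i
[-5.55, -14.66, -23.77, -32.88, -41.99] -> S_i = -5.55 + -9.11*i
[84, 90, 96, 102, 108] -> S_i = 84 + 6*i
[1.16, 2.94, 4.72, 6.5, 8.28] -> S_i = 1.16 + 1.78*i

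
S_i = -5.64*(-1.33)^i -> [-5.64, 7.5, -9.98, 13.27, -17.65]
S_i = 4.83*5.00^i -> [4.83, 24.15, 120.75, 603.75, 3018.75]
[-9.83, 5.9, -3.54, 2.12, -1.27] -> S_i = -9.83*(-0.60)^i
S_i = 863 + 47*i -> [863, 910, 957, 1004, 1051]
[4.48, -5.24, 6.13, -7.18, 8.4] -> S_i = 4.48*(-1.17)^i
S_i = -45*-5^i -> [-45, 225, -1125, 5625, -28125]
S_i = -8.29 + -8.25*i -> [-8.29, -16.54, -24.79, -33.04, -41.29]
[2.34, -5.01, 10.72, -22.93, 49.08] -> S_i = 2.34*(-2.14)^i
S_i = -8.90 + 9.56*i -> [-8.9, 0.66, 10.22, 19.78, 29.34]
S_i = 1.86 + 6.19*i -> [1.86, 8.05, 14.24, 20.43, 26.62]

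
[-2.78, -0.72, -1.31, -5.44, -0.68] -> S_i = Random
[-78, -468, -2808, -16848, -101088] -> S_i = -78*6^i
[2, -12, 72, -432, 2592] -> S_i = 2*-6^i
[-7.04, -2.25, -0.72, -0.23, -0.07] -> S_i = -7.04*0.32^i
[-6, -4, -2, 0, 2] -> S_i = -6 + 2*i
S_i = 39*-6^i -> [39, -234, 1404, -8424, 50544]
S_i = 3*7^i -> [3, 21, 147, 1029, 7203]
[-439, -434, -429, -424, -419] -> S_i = -439 + 5*i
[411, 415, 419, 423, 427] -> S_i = 411 + 4*i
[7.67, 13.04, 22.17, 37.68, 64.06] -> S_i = 7.67*1.70^i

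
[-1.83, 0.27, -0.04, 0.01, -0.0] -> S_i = -1.83*(-0.15)^i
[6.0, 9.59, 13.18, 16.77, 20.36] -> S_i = 6.00 + 3.59*i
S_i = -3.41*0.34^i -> [-3.41, -1.16, -0.39, -0.13, -0.05]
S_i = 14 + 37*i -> [14, 51, 88, 125, 162]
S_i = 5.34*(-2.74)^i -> [5.34, -14.63, 40.09, -109.85, 300.98]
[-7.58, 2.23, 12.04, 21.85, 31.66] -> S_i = -7.58 + 9.81*i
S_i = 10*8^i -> [10, 80, 640, 5120, 40960]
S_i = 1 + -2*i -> [1, -1, -3, -5, -7]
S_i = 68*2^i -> [68, 136, 272, 544, 1088]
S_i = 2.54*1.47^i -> [2.54, 3.73, 5.49, 8.07, 11.86]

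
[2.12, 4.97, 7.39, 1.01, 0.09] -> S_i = Random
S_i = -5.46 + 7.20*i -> [-5.46, 1.74, 8.94, 16.14, 23.34]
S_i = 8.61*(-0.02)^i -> [8.61, -0.17, 0.0, -0.0, 0.0]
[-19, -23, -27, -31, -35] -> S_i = -19 + -4*i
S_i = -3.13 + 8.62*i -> [-3.13, 5.49, 14.11, 22.73, 31.35]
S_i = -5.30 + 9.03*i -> [-5.3, 3.73, 12.76, 21.79, 30.82]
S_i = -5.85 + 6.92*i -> [-5.85, 1.07, 7.99, 14.91, 21.83]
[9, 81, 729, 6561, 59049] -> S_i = 9*9^i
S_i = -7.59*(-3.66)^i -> [-7.59, 27.78, -101.67, 372.12, -1361.97]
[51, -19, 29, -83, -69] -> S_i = Random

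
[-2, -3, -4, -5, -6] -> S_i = -2 + -1*i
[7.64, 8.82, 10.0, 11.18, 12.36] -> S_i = 7.64 + 1.18*i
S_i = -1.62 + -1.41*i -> [-1.62, -3.03, -4.44, -5.85, -7.26]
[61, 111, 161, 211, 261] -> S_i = 61 + 50*i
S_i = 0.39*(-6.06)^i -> [0.39, -2.36, 14.32, -86.79, 525.96]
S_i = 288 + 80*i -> [288, 368, 448, 528, 608]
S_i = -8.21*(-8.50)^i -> [-8.21, 69.79, -593.17, 5041.97, -42856.71]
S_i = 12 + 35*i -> [12, 47, 82, 117, 152]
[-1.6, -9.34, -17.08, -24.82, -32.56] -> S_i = -1.60 + -7.74*i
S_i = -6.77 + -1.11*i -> [-6.77, -7.88, -8.99, -10.1, -11.21]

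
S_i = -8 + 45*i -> [-8, 37, 82, 127, 172]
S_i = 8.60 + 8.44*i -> [8.6, 17.04, 25.48, 33.92, 42.36]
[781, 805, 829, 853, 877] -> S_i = 781 + 24*i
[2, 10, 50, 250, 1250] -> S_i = 2*5^i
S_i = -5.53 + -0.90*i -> [-5.53, -6.43, -7.33, -8.23, -9.13]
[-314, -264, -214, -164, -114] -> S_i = -314 + 50*i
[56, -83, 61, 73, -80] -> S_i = Random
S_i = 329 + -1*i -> [329, 328, 327, 326, 325]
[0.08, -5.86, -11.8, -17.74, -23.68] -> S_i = 0.08 + -5.94*i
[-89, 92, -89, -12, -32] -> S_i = Random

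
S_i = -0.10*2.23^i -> [-0.1, -0.22, -0.5, -1.11, -2.47]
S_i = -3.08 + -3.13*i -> [-3.08, -6.21, -9.34, -12.47, -15.6]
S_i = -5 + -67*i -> [-5, -72, -139, -206, -273]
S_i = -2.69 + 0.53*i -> [-2.69, -2.16, -1.63, -1.1, -0.57]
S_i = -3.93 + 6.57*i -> [-3.93, 2.64, 9.21, 15.78, 22.35]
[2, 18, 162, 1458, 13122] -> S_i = 2*9^i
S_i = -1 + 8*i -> [-1, 7, 15, 23, 31]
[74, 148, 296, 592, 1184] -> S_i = 74*2^i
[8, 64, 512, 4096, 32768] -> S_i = 8*8^i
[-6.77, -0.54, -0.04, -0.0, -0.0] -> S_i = -6.77*0.08^i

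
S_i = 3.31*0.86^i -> [3.31, 2.85, 2.45, 2.11, 1.81]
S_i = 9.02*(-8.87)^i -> [9.02, -80.01, 709.67, -6294.73, 55834.29]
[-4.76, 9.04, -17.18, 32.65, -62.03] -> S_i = -4.76*(-1.90)^i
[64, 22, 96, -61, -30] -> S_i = Random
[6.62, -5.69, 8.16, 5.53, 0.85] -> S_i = Random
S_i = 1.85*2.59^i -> [1.85, 4.79, 12.41, 32.14, 83.25]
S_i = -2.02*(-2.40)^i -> [-2.02, 4.85, -11.64, 27.92, -67.02]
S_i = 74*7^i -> [74, 518, 3626, 25382, 177674]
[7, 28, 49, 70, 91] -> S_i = 7 + 21*i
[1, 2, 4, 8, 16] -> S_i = 1*2^i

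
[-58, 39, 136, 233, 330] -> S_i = -58 + 97*i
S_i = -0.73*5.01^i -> [-0.73, -3.66, -18.32, -91.8, -459.91]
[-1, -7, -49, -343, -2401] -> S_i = -1*7^i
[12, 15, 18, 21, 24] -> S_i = 12 + 3*i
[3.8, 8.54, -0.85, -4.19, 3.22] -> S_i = Random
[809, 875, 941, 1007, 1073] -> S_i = 809 + 66*i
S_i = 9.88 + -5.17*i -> [9.88, 4.71, -0.46, -5.63, -10.8]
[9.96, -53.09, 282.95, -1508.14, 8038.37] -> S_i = 9.96*(-5.33)^i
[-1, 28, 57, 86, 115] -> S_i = -1 + 29*i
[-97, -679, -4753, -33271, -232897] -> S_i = -97*7^i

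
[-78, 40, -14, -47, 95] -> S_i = Random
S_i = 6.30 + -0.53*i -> [6.3, 5.77, 5.24, 4.71, 4.18]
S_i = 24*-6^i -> [24, -144, 864, -5184, 31104]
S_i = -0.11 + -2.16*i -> [-0.11, -2.27, -4.43, -6.59, -8.75]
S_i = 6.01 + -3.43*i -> [6.01, 2.58, -0.85, -4.28, -7.71]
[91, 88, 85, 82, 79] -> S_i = 91 + -3*i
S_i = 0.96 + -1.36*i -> [0.96, -0.4, -1.76, -3.12, -4.48]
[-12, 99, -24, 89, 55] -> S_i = Random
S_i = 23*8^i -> [23, 184, 1472, 11776, 94208]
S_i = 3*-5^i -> [3, -15, 75, -375, 1875]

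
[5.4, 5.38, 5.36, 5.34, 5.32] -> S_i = 5.40 + -0.02*i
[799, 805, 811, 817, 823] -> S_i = 799 + 6*i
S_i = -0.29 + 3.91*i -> [-0.29, 3.62, 7.53, 11.44, 15.35]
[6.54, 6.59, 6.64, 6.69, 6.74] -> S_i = 6.54 + 0.05*i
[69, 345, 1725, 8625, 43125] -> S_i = 69*5^i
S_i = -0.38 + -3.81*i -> [-0.38, -4.19, -8.0, -11.81, -15.62]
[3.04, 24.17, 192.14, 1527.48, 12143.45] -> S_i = 3.04*7.95^i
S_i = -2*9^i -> [-2, -18, -162, -1458, -13122]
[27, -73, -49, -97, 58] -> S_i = Random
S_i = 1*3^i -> [1, 3, 9, 27, 81]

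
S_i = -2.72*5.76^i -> [-2.72, -15.67, -90.24, -519.8, -2994.05]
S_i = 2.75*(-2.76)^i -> [2.75, -7.59, 20.95, -57.82, 159.58]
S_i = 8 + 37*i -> [8, 45, 82, 119, 156]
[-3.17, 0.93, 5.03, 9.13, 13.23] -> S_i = -3.17 + 4.10*i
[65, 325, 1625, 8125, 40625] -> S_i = 65*5^i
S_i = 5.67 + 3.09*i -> [5.67, 8.76, 11.85, 14.94, 18.03]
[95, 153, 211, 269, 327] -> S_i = 95 + 58*i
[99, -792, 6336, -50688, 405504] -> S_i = 99*-8^i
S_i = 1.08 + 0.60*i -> [1.08, 1.68, 2.28, 2.88, 3.48]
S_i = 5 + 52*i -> [5, 57, 109, 161, 213]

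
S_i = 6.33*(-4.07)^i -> [6.33, -25.76, 104.86, -426.76, 1736.93]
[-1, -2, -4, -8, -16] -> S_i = -1*2^i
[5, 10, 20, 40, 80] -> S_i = 5*2^i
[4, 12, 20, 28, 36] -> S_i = 4 + 8*i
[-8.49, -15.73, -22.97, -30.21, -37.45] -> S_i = -8.49 + -7.24*i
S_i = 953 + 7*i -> [953, 960, 967, 974, 981]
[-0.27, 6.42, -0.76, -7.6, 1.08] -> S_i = Random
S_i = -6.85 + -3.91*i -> [-6.85, -10.76, -14.67, -18.58, -22.49]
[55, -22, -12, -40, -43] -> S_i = Random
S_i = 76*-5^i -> [76, -380, 1900, -9500, 47500]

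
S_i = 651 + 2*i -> [651, 653, 655, 657, 659]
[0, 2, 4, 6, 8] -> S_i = 0 + 2*i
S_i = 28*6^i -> [28, 168, 1008, 6048, 36288]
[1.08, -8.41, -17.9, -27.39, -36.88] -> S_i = 1.08 + -9.49*i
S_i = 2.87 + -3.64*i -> [2.87, -0.77, -4.41, -8.05, -11.69]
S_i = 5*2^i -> [5, 10, 20, 40, 80]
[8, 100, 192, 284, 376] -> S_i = 8 + 92*i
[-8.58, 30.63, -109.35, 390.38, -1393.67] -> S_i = -8.58*(-3.57)^i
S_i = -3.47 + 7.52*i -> [-3.47, 4.05, 11.57, 19.09, 26.61]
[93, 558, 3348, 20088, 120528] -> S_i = 93*6^i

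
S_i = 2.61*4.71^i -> [2.61, 12.29, 57.9, 272.71, 1284.47]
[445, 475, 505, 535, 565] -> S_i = 445 + 30*i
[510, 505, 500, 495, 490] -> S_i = 510 + -5*i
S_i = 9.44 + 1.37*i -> [9.44, 10.81, 12.18, 13.55, 14.92]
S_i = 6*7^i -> [6, 42, 294, 2058, 14406]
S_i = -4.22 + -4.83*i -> [-4.22, -9.05, -13.88, -18.71, -23.54]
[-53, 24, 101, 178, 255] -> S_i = -53 + 77*i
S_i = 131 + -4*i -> [131, 127, 123, 119, 115]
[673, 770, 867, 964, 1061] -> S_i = 673 + 97*i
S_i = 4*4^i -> [4, 16, 64, 256, 1024]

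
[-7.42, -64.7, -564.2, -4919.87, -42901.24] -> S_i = -7.42*8.72^i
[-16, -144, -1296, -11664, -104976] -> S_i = -16*9^i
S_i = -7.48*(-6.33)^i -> [-7.48, 47.35, -299.72, 1897.2, -12009.27]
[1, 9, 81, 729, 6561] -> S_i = 1*9^i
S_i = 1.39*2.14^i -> [1.39, 2.97, 6.37, 13.62, 29.15]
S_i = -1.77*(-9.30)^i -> [-1.77, 16.46, -153.09, 1423.71, -13240.52]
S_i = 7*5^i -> [7, 35, 175, 875, 4375]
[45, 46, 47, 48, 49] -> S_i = 45 + 1*i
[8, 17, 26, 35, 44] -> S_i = 8 + 9*i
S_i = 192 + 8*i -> [192, 200, 208, 216, 224]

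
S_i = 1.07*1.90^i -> [1.07, 2.03, 3.86, 7.34, 13.94]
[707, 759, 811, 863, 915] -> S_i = 707 + 52*i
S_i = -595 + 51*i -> [-595, -544, -493, -442, -391]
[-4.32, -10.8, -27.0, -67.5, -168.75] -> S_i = -4.32*2.50^i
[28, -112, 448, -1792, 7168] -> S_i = 28*-4^i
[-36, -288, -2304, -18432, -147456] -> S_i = -36*8^i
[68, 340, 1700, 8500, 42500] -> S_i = 68*5^i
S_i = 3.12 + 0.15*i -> [3.12, 3.27, 3.42, 3.57, 3.72]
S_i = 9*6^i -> [9, 54, 324, 1944, 11664]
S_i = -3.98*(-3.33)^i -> [-3.98, 13.25, -44.13, 146.97, -489.4]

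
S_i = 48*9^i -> [48, 432, 3888, 34992, 314928]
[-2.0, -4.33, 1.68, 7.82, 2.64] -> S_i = Random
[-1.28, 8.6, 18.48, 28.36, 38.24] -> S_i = -1.28 + 9.88*i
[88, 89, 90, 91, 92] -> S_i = 88 + 1*i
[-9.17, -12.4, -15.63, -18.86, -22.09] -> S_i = -9.17 + -3.23*i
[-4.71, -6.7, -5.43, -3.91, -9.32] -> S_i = Random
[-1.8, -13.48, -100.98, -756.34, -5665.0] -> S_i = -1.80*7.49^i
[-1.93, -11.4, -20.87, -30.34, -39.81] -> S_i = -1.93 + -9.47*i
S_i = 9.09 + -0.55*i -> [9.09, 8.54, 7.99, 7.44, 6.89]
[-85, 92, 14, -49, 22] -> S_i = Random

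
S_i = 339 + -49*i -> [339, 290, 241, 192, 143]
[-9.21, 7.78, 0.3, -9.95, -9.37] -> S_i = Random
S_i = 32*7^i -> [32, 224, 1568, 10976, 76832]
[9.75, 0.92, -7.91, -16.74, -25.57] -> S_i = 9.75 + -8.83*i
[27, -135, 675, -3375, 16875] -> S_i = 27*-5^i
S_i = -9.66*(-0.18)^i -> [-9.66, 1.74, -0.31, 0.06, -0.01]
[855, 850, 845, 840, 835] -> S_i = 855 + -5*i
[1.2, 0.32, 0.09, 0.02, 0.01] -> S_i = 1.20*0.27^i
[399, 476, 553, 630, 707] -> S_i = 399 + 77*i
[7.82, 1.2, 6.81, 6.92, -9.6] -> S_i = Random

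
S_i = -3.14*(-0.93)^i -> [-3.14, 2.92, -2.72, 2.53, -2.35]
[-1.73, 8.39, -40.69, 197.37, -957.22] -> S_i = -1.73*(-4.85)^i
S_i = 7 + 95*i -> [7, 102, 197, 292, 387]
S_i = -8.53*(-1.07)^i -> [-8.53, 9.13, -9.77, 10.45, -11.18]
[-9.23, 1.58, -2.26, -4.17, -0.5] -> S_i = Random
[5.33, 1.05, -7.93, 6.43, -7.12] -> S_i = Random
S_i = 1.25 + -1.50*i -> [1.25, -0.25, -1.75, -3.25, -4.75]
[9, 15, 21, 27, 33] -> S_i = 9 + 6*i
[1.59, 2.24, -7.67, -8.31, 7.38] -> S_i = Random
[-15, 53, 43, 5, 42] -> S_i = Random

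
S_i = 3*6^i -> [3, 18, 108, 648, 3888]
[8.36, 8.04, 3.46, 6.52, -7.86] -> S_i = Random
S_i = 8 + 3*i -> [8, 11, 14, 17, 20]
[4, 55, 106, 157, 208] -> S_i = 4 + 51*i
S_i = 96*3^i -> [96, 288, 864, 2592, 7776]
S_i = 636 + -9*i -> [636, 627, 618, 609, 600]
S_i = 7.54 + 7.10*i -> [7.54, 14.64, 21.74, 28.84, 35.94]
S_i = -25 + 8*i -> [-25, -17, -9, -1, 7]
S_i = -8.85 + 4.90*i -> [-8.85, -3.95, 0.95, 5.85, 10.75]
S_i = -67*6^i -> [-67, -402, -2412, -14472, -86832]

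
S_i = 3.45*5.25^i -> [3.45, 18.11, 95.09, 499.23, 2620.94]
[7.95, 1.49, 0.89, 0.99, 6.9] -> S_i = Random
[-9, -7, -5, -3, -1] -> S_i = -9 + 2*i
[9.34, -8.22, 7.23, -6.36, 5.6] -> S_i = 9.34*(-0.88)^i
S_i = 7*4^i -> [7, 28, 112, 448, 1792]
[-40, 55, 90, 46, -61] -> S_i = Random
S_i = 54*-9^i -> [54, -486, 4374, -39366, 354294]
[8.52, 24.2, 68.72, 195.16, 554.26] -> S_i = 8.52*2.84^i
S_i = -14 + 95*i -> [-14, 81, 176, 271, 366]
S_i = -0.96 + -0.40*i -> [-0.96, -1.36, -1.76, -2.16, -2.56]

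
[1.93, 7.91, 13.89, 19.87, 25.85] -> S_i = 1.93 + 5.98*i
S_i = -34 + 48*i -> [-34, 14, 62, 110, 158]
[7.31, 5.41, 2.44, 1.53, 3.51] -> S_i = Random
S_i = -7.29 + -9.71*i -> [-7.29, -17.0, -26.71, -36.42, -46.13]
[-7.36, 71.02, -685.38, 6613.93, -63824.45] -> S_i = -7.36*(-9.65)^i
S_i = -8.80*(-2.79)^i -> [-8.8, 24.55, -68.5, 191.12, -533.21]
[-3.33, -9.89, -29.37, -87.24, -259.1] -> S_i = -3.33*2.97^i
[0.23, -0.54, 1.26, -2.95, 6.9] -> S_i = 0.23*(-2.34)^i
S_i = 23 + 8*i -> [23, 31, 39, 47, 55]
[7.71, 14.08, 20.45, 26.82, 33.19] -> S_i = 7.71 + 6.37*i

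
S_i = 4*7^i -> [4, 28, 196, 1372, 9604]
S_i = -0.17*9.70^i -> [-0.17, -1.65, -16.0, -155.15, -1505.0]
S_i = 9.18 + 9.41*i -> [9.18, 18.59, 28.0, 37.41, 46.82]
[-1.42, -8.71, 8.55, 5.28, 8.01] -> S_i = Random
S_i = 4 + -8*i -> [4, -4, -12, -20, -28]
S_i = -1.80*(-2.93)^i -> [-1.8, 5.27, -15.45, 45.28, -132.66]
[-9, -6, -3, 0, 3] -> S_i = -9 + 3*i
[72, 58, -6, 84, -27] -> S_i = Random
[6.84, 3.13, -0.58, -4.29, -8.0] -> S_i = 6.84 + -3.71*i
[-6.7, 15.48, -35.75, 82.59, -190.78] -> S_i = -6.70*(-2.31)^i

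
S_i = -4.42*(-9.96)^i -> [-4.42, 44.02, -438.47, 4367.17, -43497.03]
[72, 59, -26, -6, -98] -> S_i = Random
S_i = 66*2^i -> [66, 132, 264, 528, 1056]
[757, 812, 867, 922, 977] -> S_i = 757 + 55*i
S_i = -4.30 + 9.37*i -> [-4.3, 5.07, 14.44, 23.81, 33.18]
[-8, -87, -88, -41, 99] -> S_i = Random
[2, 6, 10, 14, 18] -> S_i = 2 + 4*i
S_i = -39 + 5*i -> [-39, -34, -29, -24, -19]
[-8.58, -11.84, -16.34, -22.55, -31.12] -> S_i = -8.58*1.38^i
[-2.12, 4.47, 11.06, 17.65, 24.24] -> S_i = -2.12 + 6.59*i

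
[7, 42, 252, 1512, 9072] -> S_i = 7*6^i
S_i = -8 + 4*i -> [-8, -4, 0, 4, 8]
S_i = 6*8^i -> [6, 48, 384, 3072, 24576]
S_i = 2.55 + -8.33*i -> [2.55, -5.78, -14.11, -22.44, -30.77]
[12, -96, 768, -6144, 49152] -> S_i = 12*-8^i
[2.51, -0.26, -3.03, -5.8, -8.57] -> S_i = 2.51 + -2.77*i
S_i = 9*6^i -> [9, 54, 324, 1944, 11664]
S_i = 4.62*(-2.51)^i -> [4.62, -11.6, 29.11, -73.06, 183.37]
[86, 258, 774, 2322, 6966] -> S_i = 86*3^i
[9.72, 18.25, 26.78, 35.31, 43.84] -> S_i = 9.72 + 8.53*i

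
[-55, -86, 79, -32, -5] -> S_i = Random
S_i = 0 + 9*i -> [0, 9, 18, 27, 36]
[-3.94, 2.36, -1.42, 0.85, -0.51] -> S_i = -3.94*(-0.60)^i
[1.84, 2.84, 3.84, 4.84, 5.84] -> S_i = 1.84 + 1.00*i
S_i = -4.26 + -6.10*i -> [-4.26, -10.36, -16.46, -22.56, -28.66]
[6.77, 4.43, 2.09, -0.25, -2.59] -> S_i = 6.77 + -2.34*i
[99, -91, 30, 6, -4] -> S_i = Random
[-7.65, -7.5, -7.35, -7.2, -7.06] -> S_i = -7.65*0.98^i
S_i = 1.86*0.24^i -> [1.86, 0.45, 0.11, 0.03, 0.01]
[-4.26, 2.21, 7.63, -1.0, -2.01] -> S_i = Random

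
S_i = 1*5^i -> [1, 5, 25, 125, 625]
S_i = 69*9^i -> [69, 621, 5589, 50301, 452709]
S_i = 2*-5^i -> [2, -10, 50, -250, 1250]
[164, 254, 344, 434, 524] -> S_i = 164 + 90*i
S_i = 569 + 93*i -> [569, 662, 755, 848, 941]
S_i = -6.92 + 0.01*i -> [-6.92, -6.91, -6.9, -6.89, -6.88]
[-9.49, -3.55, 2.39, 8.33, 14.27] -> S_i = -9.49 + 5.94*i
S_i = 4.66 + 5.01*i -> [4.66, 9.67, 14.68, 19.69, 24.7]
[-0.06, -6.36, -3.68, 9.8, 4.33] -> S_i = Random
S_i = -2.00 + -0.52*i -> [-2.0, -2.52, -3.04, -3.56, -4.08]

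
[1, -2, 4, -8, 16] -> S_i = 1*-2^i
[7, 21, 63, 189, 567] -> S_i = 7*3^i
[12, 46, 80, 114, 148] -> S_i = 12 + 34*i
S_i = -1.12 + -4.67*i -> [-1.12, -5.79, -10.46, -15.13, -19.8]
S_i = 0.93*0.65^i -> [0.93, 0.6, 0.39, 0.26, 0.17]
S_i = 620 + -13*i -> [620, 607, 594, 581, 568]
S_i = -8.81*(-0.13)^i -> [-8.81, 1.15, -0.15, 0.02, -0.0]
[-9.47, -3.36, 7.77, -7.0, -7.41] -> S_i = Random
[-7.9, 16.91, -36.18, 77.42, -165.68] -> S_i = -7.90*(-2.14)^i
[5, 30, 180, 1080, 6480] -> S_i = 5*6^i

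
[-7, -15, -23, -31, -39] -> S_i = -7 + -8*i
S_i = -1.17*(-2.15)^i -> [-1.17, 2.52, -5.41, 11.63, -25.0]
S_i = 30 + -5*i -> [30, 25, 20, 15, 10]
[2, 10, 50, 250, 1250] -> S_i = 2*5^i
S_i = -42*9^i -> [-42, -378, -3402, -30618, -275562]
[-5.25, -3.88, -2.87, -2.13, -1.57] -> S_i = -5.25*0.74^i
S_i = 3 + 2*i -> [3, 5, 7, 9, 11]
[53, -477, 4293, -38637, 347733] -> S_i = 53*-9^i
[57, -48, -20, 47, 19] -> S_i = Random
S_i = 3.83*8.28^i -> [3.83, 31.71, 262.58, 2174.15, 18001.97]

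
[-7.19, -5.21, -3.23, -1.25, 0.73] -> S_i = -7.19 + 1.98*i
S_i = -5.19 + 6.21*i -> [-5.19, 1.02, 7.23, 13.44, 19.65]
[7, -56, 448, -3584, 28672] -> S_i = 7*-8^i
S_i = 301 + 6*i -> [301, 307, 313, 319, 325]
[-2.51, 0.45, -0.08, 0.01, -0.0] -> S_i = -2.51*(-0.18)^i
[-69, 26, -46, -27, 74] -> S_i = Random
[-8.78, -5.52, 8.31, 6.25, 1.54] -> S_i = Random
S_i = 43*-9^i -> [43, -387, 3483, -31347, 282123]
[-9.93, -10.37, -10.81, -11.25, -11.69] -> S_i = -9.93 + -0.44*i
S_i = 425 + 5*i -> [425, 430, 435, 440, 445]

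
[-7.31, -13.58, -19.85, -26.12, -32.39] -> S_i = -7.31 + -6.27*i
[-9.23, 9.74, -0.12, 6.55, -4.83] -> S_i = Random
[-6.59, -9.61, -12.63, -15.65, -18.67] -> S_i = -6.59 + -3.02*i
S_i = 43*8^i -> [43, 344, 2752, 22016, 176128]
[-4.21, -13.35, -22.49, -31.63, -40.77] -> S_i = -4.21 + -9.14*i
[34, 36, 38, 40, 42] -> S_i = 34 + 2*i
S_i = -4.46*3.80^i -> [-4.46, -16.95, -64.4, -244.73, -929.97]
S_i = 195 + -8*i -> [195, 187, 179, 171, 163]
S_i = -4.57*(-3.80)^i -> [-4.57, 17.37, -65.99, 250.77, -952.91]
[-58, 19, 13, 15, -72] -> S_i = Random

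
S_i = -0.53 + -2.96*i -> [-0.53, -3.49, -6.45, -9.41, -12.37]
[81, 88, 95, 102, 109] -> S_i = 81 + 7*i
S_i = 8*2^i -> [8, 16, 32, 64, 128]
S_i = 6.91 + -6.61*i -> [6.91, 0.3, -6.31, -12.92, -19.53]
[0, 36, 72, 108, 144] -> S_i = 0 + 36*i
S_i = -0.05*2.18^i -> [-0.05, -0.11, -0.24, -0.52, -1.13]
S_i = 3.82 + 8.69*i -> [3.82, 12.51, 21.2, 29.89, 38.58]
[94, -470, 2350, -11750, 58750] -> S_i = 94*-5^i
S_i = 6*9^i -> [6, 54, 486, 4374, 39366]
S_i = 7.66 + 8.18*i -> [7.66, 15.84, 24.02, 32.2, 40.38]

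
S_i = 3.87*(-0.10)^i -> [3.87, -0.39, 0.04, -0.0, 0.0]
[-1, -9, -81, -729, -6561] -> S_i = -1*9^i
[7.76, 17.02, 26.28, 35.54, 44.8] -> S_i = 7.76 + 9.26*i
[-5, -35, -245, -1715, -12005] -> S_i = -5*7^i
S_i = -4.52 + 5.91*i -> [-4.52, 1.39, 7.3, 13.21, 19.12]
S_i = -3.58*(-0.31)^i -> [-3.58, 1.11, -0.34, 0.11, -0.03]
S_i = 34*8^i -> [34, 272, 2176, 17408, 139264]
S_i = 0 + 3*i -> [0, 3, 6, 9, 12]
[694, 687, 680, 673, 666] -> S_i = 694 + -7*i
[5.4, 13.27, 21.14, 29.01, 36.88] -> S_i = 5.40 + 7.87*i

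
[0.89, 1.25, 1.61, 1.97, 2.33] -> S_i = 0.89 + 0.36*i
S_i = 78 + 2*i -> [78, 80, 82, 84, 86]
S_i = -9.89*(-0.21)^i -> [-9.89, 2.08, -0.44, 0.09, -0.02]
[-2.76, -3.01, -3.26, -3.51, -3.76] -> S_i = -2.76 + -0.25*i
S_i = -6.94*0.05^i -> [-6.94, -0.35, -0.02, -0.0, -0.0]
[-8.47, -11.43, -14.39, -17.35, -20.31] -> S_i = -8.47 + -2.96*i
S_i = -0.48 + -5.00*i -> [-0.48, -5.48, -10.48, -15.48, -20.48]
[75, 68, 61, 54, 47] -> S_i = 75 + -7*i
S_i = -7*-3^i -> [-7, 21, -63, 189, -567]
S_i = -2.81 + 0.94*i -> [-2.81, -1.87, -0.93, 0.01, 0.95]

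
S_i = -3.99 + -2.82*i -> [-3.99, -6.81, -9.63, -12.45, -15.27]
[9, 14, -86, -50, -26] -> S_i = Random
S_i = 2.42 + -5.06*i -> [2.42, -2.64, -7.7, -12.76, -17.82]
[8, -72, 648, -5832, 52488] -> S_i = 8*-9^i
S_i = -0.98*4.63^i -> [-0.98, -4.54, -21.01, -97.27, -450.35]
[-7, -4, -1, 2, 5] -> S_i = -7 + 3*i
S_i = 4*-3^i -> [4, -12, 36, -108, 324]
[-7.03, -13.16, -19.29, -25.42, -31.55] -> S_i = -7.03 + -6.13*i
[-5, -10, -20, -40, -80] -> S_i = -5*2^i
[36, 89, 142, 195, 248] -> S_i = 36 + 53*i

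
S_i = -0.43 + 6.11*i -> [-0.43, 5.68, 11.79, 17.9, 24.01]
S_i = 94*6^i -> [94, 564, 3384, 20304, 121824]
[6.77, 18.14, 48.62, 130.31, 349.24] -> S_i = 6.77*2.68^i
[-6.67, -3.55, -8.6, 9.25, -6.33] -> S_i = Random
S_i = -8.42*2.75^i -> [-8.42, -23.16, -63.68, -175.11, -481.55]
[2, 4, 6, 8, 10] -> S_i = 2 + 2*i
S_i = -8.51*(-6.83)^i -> [-8.51, 58.12, -396.98, 2711.39, -18518.78]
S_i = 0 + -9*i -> [0, -9, -18, -27, -36]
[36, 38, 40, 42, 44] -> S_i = 36 + 2*i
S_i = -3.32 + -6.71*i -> [-3.32, -10.03, -16.74, -23.45, -30.16]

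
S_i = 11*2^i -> [11, 22, 44, 88, 176]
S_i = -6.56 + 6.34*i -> [-6.56, -0.22, 6.12, 12.46, 18.8]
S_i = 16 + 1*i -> [16, 17, 18, 19, 20]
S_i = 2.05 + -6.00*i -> [2.05, -3.95, -9.95, -15.95, -21.95]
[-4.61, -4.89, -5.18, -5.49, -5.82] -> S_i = -4.61*1.06^i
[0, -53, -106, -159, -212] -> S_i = 0 + -53*i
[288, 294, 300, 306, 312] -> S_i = 288 + 6*i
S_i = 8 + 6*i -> [8, 14, 20, 26, 32]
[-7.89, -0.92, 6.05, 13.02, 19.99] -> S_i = -7.89 + 6.97*i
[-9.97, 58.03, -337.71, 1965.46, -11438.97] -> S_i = -9.97*(-5.82)^i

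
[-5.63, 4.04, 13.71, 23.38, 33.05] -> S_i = -5.63 + 9.67*i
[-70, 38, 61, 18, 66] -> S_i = Random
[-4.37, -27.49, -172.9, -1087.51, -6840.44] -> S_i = -4.37*6.29^i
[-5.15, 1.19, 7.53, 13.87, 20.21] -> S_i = -5.15 + 6.34*i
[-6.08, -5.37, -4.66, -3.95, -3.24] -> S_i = -6.08 + 0.71*i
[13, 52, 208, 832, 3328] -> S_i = 13*4^i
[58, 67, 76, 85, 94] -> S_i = 58 + 9*i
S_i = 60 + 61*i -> [60, 121, 182, 243, 304]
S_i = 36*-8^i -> [36, -288, 2304, -18432, 147456]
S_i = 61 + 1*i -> [61, 62, 63, 64, 65]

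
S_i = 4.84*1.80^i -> [4.84, 8.71, 15.68, 28.23, 50.81]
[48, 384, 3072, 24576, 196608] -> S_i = 48*8^i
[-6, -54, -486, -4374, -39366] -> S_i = -6*9^i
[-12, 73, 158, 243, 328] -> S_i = -12 + 85*i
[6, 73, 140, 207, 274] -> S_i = 6 + 67*i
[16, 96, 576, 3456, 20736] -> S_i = 16*6^i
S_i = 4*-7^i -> [4, -28, 196, -1372, 9604]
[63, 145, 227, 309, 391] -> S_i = 63 + 82*i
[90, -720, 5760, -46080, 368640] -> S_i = 90*-8^i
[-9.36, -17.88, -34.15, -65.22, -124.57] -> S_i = -9.36*1.91^i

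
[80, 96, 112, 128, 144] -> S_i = 80 + 16*i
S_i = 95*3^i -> [95, 285, 855, 2565, 7695]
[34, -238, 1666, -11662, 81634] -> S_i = 34*-7^i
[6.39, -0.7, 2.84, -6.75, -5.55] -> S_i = Random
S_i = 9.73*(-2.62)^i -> [9.73, -25.49, 66.79, -174.99, 458.48]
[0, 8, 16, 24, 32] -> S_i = 0 + 8*i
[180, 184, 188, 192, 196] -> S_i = 180 + 4*i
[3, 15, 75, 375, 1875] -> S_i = 3*5^i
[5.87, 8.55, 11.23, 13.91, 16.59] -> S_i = 5.87 + 2.68*i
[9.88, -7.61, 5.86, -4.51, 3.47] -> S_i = 9.88*(-0.77)^i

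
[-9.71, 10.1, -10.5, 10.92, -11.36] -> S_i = -9.71*(-1.04)^i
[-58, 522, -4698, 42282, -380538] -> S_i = -58*-9^i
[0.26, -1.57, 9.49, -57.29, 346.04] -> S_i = 0.26*(-6.04)^i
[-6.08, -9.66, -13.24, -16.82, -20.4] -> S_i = -6.08 + -3.58*i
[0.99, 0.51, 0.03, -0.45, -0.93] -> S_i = 0.99 + -0.48*i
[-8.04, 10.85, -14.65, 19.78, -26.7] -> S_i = -8.04*(-1.35)^i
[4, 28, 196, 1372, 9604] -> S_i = 4*7^i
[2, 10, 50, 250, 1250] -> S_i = 2*5^i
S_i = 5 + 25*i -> [5, 30, 55, 80, 105]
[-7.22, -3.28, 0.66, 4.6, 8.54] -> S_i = -7.22 + 3.94*i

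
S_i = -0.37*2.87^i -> [-0.37, -1.06, -3.05, -8.75, -25.1]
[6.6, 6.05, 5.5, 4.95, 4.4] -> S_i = 6.60 + -0.55*i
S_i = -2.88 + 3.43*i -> [-2.88, 0.55, 3.98, 7.41, 10.84]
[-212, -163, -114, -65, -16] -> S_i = -212 + 49*i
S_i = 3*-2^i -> [3, -6, 12, -24, 48]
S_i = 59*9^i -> [59, 531, 4779, 43011, 387099]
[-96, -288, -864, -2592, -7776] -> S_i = -96*3^i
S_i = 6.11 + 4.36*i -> [6.11, 10.47, 14.83, 19.19, 23.55]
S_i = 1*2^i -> [1, 2, 4, 8, 16]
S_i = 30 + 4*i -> [30, 34, 38, 42, 46]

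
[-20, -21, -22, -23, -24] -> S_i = -20 + -1*i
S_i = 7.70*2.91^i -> [7.7, 22.41, 65.2, 189.74, 552.16]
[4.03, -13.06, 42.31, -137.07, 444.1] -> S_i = 4.03*(-3.24)^i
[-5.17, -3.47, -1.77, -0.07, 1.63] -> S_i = -5.17 + 1.70*i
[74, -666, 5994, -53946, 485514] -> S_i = 74*-9^i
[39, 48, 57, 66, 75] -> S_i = 39 + 9*i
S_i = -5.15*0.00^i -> [-5.15, -0.0, -0.0, -0.0, -0.0]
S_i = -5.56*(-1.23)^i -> [-5.56, 6.84, -8.41, 10.35, -12.73]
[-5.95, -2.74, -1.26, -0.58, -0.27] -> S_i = -5.95*0.46^i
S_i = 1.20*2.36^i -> [1.2, 2.83, 6.68, 15.77, 37.22]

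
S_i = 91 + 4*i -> [91, 95, 99, 103, 107]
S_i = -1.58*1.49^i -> [-1.58, -2.35, -3.51, -5.23, -7.79]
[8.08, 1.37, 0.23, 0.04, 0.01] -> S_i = 8.08*0.17^i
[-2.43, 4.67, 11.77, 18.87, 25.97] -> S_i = -2.43 + 7.10*i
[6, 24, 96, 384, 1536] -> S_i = 6*4^i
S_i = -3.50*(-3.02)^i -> [-3.5, 10.57, -31.92, 96.4, -291.14]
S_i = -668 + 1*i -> [-668, -667, -666, -665, -664]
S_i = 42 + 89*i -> [42, 131, 220, 309, 398]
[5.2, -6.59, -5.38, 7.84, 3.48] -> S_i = Random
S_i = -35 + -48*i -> [-35, -83, -131, -179, -227]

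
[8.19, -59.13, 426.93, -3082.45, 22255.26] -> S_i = 8.19*(-7.22)^i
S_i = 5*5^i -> [5, 25, 125, 625, 3125]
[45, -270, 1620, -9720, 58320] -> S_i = 45*-6^i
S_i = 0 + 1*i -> [0, 1, 2, 3, 4]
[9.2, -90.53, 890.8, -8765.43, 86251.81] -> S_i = 9.20*(-9.84)^i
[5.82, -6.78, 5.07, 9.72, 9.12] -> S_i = Random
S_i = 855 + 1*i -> [855, 856, 857, 858, 859]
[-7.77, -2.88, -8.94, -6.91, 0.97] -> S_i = Random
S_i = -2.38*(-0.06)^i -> [-2.38, 0.14, -0.01, 0.0, -0.0]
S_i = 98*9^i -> [98, 882, 7938, 71442, 642978]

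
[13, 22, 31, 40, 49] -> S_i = 13 + 9*i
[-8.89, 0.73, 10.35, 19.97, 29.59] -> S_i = -8.89 + 9.62*i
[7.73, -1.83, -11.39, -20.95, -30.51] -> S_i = 7.73 + -9.56*i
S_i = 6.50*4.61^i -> [6.5, 29.97, 138.14, 636.82, 2935.74]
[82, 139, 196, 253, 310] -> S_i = 82 + 57*i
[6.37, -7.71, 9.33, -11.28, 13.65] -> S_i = 6.37*(-1.21)^i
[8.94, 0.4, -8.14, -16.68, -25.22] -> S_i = 8.94 + -8.54*i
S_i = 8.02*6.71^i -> [8.02, 53.81, 361.09, 2422.94, 16257.9]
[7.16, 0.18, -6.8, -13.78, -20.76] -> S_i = 7.16 + -6.98*i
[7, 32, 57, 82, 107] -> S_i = 7 + 25*i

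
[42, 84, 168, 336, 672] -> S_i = 42*2^i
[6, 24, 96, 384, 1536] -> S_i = 6*4^i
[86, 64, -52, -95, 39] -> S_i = Random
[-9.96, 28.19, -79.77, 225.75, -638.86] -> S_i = -9.96*(-2.83)^i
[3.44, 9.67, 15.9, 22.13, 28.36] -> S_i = 3.44 + 6.23*i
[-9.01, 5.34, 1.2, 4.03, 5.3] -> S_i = Random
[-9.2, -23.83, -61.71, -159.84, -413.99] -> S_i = -9.20*2.59^i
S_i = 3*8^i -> [3, 24, 192, 1536, 12288]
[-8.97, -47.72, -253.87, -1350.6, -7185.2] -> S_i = -8.97*5.32^i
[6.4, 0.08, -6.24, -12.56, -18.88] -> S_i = 6.40 + -6.32*i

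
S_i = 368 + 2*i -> [368, 370, 372, 374, 376]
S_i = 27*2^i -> [27, 54, 108, 216, 432]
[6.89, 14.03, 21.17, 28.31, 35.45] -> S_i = 6.89 + 7.14*i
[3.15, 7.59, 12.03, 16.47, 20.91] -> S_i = 3.15 + 4.44*i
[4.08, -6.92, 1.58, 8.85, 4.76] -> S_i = Random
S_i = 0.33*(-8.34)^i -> [0.33, -2.75, 22.95, -191.43, 1596.53]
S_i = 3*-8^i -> [3, -24, 192, -1536, 12288]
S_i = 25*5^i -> [25, 125, 625, 3125, 15625]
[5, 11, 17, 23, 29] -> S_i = 5 + 6*i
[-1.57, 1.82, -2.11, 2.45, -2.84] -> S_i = -1.57*(-1.16)^i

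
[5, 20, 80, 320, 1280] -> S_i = 5*4^i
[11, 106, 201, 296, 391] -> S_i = 11 + 95*i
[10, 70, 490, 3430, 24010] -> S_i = 10*7^i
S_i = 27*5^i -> [27, 135, 675, 3375, 16875]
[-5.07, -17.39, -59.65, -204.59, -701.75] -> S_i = -5.07*3.43^i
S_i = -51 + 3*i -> [-51, -48, -45, -42, -39]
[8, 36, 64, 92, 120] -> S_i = 8 + 28*i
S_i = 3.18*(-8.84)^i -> [3.18, -28.11, 248.5, -2196.77, 19419.42]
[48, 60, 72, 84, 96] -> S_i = 48 + 12*i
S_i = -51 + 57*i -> [-51, 6, 63, 120, 177]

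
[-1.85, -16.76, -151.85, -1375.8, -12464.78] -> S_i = -1.85*9.06^i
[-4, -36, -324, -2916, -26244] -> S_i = -4*9^i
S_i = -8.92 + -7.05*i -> [-8.92, -15.97, -23.02, -30.07, -37.12]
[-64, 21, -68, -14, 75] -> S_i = Random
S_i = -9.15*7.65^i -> [-9.15, -70.0, -535.48, -4096.43, -31337.68]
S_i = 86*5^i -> [86, 430, 2150, 10750, 53750]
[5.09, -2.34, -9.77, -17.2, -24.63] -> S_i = 5.09 + -7.43*i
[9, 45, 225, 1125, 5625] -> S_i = 9*5^i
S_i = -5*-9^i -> [-5, 45, -405, 3645, -32805]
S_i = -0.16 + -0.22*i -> [-0.16, -0.38, -0.6, -0.82, -1.04]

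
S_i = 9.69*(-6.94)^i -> [9.69, -67.25, 466.71, -3238.93, 22478.21]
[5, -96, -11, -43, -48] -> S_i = Random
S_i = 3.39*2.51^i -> [3.39, 8.51, 21.36, 53.61, 134.55]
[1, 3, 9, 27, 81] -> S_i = 1*3^i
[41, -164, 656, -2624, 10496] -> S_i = 41*-4^i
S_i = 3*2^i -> [3, 6, 12, 24, 48]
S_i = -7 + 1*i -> [-7, -6, -5, -4, -3]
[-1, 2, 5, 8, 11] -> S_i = -1 + 3*i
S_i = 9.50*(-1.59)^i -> [9.5, -15.1, 24.02, -38.19, 60.72]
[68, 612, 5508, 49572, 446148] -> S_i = 68*9^i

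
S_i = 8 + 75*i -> [8, 83, 158, 233, 308]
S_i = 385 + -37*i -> [385, 348, 311, 274, 237]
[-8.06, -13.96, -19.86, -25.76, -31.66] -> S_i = -8.06 + -5.90*i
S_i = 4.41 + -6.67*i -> [4.41, -2.26, -8.93, -15.6, -22.27]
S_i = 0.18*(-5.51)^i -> [0.18, -0.99, 5.46, -30.11, 165.91]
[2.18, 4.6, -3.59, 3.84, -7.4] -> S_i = Random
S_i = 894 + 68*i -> [894, 962, 1030, 1098, 1166]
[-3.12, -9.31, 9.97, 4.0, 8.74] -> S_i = Random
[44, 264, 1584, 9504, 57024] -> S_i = 44*6^i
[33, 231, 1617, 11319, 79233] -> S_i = 33*7^i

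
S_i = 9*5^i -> [9, 45, 225, 1125, 5625]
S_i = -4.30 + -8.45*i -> [-4.3, -12.75, -21.2, -29.65, -38.1]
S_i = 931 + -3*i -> [931, 928, 925, 922, 919]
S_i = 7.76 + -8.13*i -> [7.76, -0.37, -8.5, -16.63, -24.76]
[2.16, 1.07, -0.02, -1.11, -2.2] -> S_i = 2.16 + -1.09*i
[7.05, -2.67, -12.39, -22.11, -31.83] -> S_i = 7.05 + -9.72*i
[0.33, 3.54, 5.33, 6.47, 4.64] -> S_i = Random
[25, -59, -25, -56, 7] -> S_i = Random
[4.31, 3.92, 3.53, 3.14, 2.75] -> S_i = 4.31 + -0.39*i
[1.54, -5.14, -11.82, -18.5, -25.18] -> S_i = 1.54 + -6.68*i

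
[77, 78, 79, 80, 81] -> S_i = 77 + 1*i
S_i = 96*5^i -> [96, 480, 2400, 12000, 60000]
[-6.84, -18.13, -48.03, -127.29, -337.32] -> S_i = -6.84*2.65^i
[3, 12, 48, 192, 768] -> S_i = 3*4^i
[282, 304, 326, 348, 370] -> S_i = 282 + 22*i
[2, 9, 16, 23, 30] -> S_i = 2 + 7*i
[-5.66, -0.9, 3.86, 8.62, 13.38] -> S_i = -5.66 + 4.76*i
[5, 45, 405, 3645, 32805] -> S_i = 5*9^i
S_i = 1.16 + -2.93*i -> [1.16, -1.77, -4.7, -7.63, -10.56]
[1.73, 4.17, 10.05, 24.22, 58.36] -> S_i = 1.73*2.41^i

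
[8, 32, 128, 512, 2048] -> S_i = 8*4^i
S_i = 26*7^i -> [26, 182, 1274, 8918, 62426]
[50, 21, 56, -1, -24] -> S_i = Random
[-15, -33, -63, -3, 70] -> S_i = Random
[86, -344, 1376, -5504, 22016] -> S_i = 86*-4^i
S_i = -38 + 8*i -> [-38, -30, -22, -14, -6]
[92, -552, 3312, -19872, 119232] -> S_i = 92*-6^i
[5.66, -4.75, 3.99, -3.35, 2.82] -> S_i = 5.66*(-0.84)^i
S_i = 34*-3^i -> [34, -102, 306, -918, 2754]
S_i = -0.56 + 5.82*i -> [-0.56, 5.26, 11.08, 16.9, 22.72]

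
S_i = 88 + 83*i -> [88, 171, 254, 337, 420]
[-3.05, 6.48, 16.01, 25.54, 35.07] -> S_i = -3.05 + 9.53*i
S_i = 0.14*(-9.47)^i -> [0.14, -1.33, 12.56, -118.9, 1125.97]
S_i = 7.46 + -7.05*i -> [7.46, 0.41, -6.64, -13.69, -20.74]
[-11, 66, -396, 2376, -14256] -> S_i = -11*-6^i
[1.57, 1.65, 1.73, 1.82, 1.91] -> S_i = 1.57*1.05^i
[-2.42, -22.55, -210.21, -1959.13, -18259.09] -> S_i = -2.42*9.32^i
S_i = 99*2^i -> [99, 198, 396, 792, 1584]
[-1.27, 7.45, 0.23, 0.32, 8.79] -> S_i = Random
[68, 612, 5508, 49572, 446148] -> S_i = 68*9^i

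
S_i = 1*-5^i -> [1, -5, 25, -125, 625]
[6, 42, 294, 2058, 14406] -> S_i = 6*7^i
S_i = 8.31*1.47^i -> [8.31, 12.22, 17.96, 26.4, 38.8]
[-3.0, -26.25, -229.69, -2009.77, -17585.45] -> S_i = -3.00*8.75^i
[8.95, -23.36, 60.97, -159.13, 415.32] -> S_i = 8.95*(-2.61)^i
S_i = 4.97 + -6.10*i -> [4.97, -1.13, -7.23, -13.33, -19.43]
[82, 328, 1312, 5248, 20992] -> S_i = 82*4^i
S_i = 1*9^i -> [1, 9, 81, 729, 6561]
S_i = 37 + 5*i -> [37, 42, 47, 52, 57]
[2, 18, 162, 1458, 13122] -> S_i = 2*9^i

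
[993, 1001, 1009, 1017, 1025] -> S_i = 993 + 8*i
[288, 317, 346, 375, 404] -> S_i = 288 + 29*i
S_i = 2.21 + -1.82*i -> [2.21, 0.39, -1.43, -3.25, -5.07]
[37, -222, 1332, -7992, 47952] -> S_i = 37*-6^i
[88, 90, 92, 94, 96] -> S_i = 88 + 2*i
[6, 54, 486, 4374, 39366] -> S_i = 6*9^i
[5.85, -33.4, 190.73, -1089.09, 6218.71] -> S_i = 5.85*(-5.71)^i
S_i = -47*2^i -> [-47, -94, -188, -376, -752]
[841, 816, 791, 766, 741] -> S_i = 841 + -25*i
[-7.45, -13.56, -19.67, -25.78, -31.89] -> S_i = -7.45 + -6.11*i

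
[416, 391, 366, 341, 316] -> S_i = 416 + -25*i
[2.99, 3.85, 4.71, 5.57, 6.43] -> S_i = 2.99 + 0.86*i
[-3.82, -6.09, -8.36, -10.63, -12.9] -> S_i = -3.82 + -2.27*i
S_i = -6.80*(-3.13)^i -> [-6.8, 21.28, -66.62, 208.52, -652.66]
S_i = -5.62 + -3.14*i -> [-5.62, -8.76, -11.9, -15.04, -18.18]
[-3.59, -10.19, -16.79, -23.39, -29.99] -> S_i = -3.59 + -6.60*i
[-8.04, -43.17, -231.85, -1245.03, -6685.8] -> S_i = -8.04*5.37^i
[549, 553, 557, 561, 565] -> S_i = 549 + 4*i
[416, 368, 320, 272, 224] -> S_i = 416 + -48*i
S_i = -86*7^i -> [-86, -602, -4214, -29498, -206486]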